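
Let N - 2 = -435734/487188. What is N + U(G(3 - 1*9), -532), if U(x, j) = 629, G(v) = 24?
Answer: 11806919/18738 ≈ 630.11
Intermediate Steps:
N = 20717/18738 (N = 2 - 435734/487188 = 2 - 435734*1/487188 = 2 - 16759/18738 = 20717/18738 ≈ 1.1056)
N + U(G(3 - 1*9), -532) = 20717/18738 + 629 = 11806919/18738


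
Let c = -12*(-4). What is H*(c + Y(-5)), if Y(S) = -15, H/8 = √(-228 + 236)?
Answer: 528*√2 ≈ 746.71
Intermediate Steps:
H = 16*√2 (H = 8*√(-228 + 236) = 8*√8 = 8*(2*√2) = 16*√2 ≈ 22.627)
c = 48
H*(c + Y(-5)) = (16*√2)*(48 - 15) = (16*√2)*33 = 528*√2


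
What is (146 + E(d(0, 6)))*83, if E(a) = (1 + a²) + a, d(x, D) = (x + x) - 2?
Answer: 12367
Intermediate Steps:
d(x, D) = -2 + 2*x (d(x, D) = 2*x - 2 = -2 + 2*x)
E(a) = 1 + a + a²
(146 + E(d(0, 6)))*83 = (146 + (1 + (-2 + 2*0) + (-2 + 2*0)²))*83 = (146 + (1 + (-2 + 0) + (-2 + 0)²))*83 = (146 + (1 - 2 + (-2)²))*83 = (146 + (1 - 2 + 4))*83 = (146 + 3)*83 = 149*83 = 12367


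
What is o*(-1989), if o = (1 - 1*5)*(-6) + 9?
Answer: -65637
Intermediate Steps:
o = 33 (o = (1 - 5)*(-6) + 9 = -4*(-6) + 9 = 24 + 9 = 33)
o*(-1989) = 33*(-1989) = -65637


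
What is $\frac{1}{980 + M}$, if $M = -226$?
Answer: $\frac{1}{754} \approx 0.0013263$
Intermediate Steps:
$\frac{1}{980 + M} = \frac{1}{980 - 226} = \frac{1}{754}$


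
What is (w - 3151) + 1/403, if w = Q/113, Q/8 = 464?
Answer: -141997340/45539 ≈ -3118.1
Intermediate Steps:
Q = 3712 (Q = 8*464 = 3712)
w = 3712/113 ≈ 32.850
(w - 3151) + 1/403 = (3712/113 - 3151) + 1/403 = -352351/113 + 1/403 = -141997340/45539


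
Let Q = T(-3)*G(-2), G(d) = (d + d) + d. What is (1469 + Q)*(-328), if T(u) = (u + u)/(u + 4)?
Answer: -493640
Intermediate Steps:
T(u) = 2*u/(4 + u) (T(u) = (2*u)/(4 + u) = 2*u/(4 + u))
G(d) = 3*d (G(d) = 2*d + d = 3*d)
Q = 36 (Q = (2*(-3)/(4 - 3))*(3*(-2)) = (2*(-3)/1)*(-6) = (2*(-3)*1)*(-6) = -6*(-6) = 36)
(1469 + Q)*(-328) = (1469 + 36)*(-328) = 1505*(-328) = -493640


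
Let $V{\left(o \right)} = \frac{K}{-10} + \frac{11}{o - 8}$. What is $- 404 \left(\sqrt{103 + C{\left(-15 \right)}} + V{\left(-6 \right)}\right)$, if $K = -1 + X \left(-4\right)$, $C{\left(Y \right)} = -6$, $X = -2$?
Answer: $\frac{21008}{35} - 404 \sqrt{97} \approx -3378.7$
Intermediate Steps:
$K = 7$ ($K = -1 - -8 = -1 + 8 = 7$)
$V{\left(o \right)} = - \frac{7}{10} + \frac{11}{-8 + o}$ ($V{\left(o \right)} = \frac{7}{-10} + \frac{11}{o - 8} = 7 \left(- \frac{1}{10}\right) + \frac{11}{-8 + o} = - \frac{7}{10} + \frac{11}{-8 + o}$)
$- 404 \left(\sqrt{103 + C{\left(-15 \right)}} + V{\left(-6 \right)}\right) = - 404 \left(\sqrt{103 - 6} + \frac{166 - -42}{10 \left(-8 - 6\right)}\right) = - 404 \left(\sqrt{97} + \frac{166 + 42}{10 \left(-14\right)}\right) = - 404 \left(\sqrt{97} + \frac{1}{10} \left(- \frac{1}{14}\right) 208\right) = - 404 \left(\sqrt{97} - \frac{52}{35}\right) = - 404 \left(- \frac{52}{35} + \sqrt{97}\right) = \frac{21008}{35} - 404 \sqrt{97}$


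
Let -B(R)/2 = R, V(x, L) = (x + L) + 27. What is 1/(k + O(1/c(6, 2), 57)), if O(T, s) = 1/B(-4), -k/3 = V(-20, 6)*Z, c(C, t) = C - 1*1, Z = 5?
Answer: -8/1559 ≈ -0.0051315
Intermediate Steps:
V(x, L) = 27 + L + x (V(x, L) = (L + x) + 27 = 27 + L + x)
B(R) = -2*R
c(C, t) = -1 + C (c(C, t) = C - 1 = -1 + C)
k = -195 (k = -3*(27 + 6 - 20)*5 = -39*5 = -3*65 = -195)
O(T, s) = ⅛ (O(T, s) = 1/(-2*(-4)) = 1/8 = ⅛)
1/(k + O(1/c(6, 2), 57)) = 1/(-195 + ⅛) = 1/(-1559/8) = -8/1559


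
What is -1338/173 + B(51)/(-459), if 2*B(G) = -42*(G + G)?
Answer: -1592/519 ≈ -3.0674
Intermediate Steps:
B(G) = -42*G (B(G) = (-42*(G + G))/2 = (-84*G)/2 = -42*G)
-1338/173 + B(51)/(-459) = -1338/173 - 42*51/(-459) = -1338*1/173 - 2142*(-1/459) = -1338/173 + 14/3 = -1592/519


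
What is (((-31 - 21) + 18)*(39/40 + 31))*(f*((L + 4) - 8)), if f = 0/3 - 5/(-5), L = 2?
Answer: 21743/10 ≈ 2174.3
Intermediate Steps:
f = 1 (f = 0*(⅓) - 5*(-⅕) = 0 + 1 = 1)
(((-31 - 21) + 18)*(39/40 + 31))*(f*((L + 4) - 8)) = (((-31 - 21) + 18)*(39/40 + 31))*(1*((2 + 4) - 8)) = ((-52 + 18)*(39*(1/40) + 31))*(1*(6 - 8)) = (-34*(39/40 + 31))*(1*(-2)) = -34*1279/40*(-2) = -21743/20*(-2) = 21743/10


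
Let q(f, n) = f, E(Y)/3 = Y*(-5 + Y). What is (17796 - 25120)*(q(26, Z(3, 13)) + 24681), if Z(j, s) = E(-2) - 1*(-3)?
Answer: -180954068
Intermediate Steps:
E(Y) = 3*Y*(-5 + Y) (E(Y) = 3*(Y*(-5 + Y)) = 3*Y*(-5 + Y))
Z(j, s) = 45 (Z(j, s) = 3*(-2)*(-5 - 2) - 1*(-3) = 3*(-2)*(-7) + 3 = 42 + 3 = 45)
(17796 - 25120)*(q(26, Z(3, 13)) + 24681) = (17796 - 25120)*(26 + 24681) = -7324*24707 = -180954068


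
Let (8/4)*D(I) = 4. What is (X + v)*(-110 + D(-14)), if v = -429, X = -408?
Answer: 90396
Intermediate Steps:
D(I) = 2 (D(I) = (½)*4 = 2)
(X + v)*(-110 + D(-14)) = (-408 - 429)*(-110 + 2) = -837*(-108) = 90396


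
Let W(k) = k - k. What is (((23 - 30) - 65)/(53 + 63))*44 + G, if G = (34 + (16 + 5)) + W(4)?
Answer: 803/29 ≈ 27.690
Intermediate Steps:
W(k) = 0
G = 55 (G = (34 + (16 + 5)) + 0 = (34 + 21) + 0 = 55 + 0 = 55)
(((23 - 30) - 65)/(53 + 63))*44 + G = (((23 - 30) - 65)/(53 + 63))*44 + 55 = ((-7 - 65)/116)*44 + 55 = -72*1/116*44 + 55 = -18/29*44 + 55 = -792/29 + 55 = 803/29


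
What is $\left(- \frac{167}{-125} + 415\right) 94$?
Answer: $\frac{4891948}{125} \approx 39136.0$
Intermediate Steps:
$\left(- \frac{167}{-125} + 415\right) 94 = \left(\left(-167\right) \left(- \frac{1}{125}\right) + 415\right) 94 = \left(\frac{167}{125} + 415\right) 94 = \frac{52042}{125} \cdot 94 = \frac{4891948}{125}$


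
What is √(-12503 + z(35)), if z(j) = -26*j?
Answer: I*√13413 ≈ 115.81*I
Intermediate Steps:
√(-12503 + z(35)) = √(-12503 - 26*35) = √(-12503 - 910) = √(-13413) = I*√13413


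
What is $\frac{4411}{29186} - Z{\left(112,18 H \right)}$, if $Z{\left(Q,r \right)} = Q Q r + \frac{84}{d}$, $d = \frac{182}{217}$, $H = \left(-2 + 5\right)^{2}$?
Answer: $- \frac{771063884333}{379418} \approx -2.0322 \cdot 10^{6}$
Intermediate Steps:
$H = 9$ ($H = 3^{2} = 9$)
$d = \frac{26}{31}$ ($d = 182 \cdot \frac{1}{217} = \frac{26}{31} \approx 0.83871$)
$Z{\left(Q,r \right)} = \frac{1302}{13} + r Q^{2}$ ($Z{\left(Q,r \right)} = Q Q r + \frac{84}{\frac{26}{31}} = Q^{2} r + 84 \cdot \frac{31}{26} = r Q^{2} + \frac{1302}{13} = \frac{1302}{13} + r Q^{2}$)
$\frac{4411}{29186} - Z{\left(112,18 H \right)} = \frac{4411}{29186} - \left(\frac{1302}{13} + 18 \cdot 9 \cdot 112^{2}\right) = 4411 \cdot \frac{1}{29186} - \left(\frac{1302}{13} + 162 \cdot 12544\right) = \frac{4411}{29186} - \left(\frac{1302}{13} + 2032128\right) = \frac{4411}{29186} - \frac{26418966}{13} = - \frac{771063884333}{379418}$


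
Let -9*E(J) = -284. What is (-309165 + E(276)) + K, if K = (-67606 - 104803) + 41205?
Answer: -3963037/9 ≈ -4.4034e+5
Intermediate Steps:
E(J) = 284/9 (E(J) = -⅑*(-284) = 284/9)
K = -131204 (K = -172409 + 41205 = -131204)
(-309165 + E(276)) + K = (-309165 + 284/9) - 131204 = -2782201/9 - 131204 = -3963037/9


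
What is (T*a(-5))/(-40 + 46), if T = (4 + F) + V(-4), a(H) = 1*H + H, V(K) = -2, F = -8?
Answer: 10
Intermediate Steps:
a(H) = 2*H (a(H) = H + H = 2*H)
T = -6 (T = (4 - 8) - 2 = -4 - 2 = -6)
(T*a(-5))/(-40 + 46) = (-12*(-5))/(-40 + 46) = -6*(-10)/6 = 60*(⅙) = 10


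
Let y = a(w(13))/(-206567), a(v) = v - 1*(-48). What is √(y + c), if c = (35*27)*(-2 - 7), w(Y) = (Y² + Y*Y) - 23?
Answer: I*√362907791267766/206567 ≈ 92.223*I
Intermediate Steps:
w(Y) = -23 + 2*Y² (w(Y) = (Y² + Y²) - 23 = 2*Y² - 23 = -23 + 2*Y²)
a(v) = 48 + v (a(v) = v + 48 = 48 + v)
y = -363/206567 (y = (48 + (-23 + 2*13²))/(-206567) = (48 + (-23 + 2*169))*(-1/206567) = (48 + (-23 + 338))*(-1/206567) = (48 + 315)*(-1/206567) = 363*(-1/206567) = -363/206567 ≈ -0.0017573)
c = -8505 (c = 945*(-9) = -8505)
√(y + c) = √(-363/206567 - 8505) = √(-1756852698/206567) = I*√362907791267766/206567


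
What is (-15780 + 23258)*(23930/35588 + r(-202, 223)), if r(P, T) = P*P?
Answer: 2714806916999/8897 ≈ 3.0514e+8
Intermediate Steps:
r(P, T) = P**2
(-15780 + 23258)*(23930/35588 + r(-202, 223)) = (-15780 + 23258)*(23930/35588 + (-202)**2) = 7478*(23930*(1/35588) + 40804) = 7478*(11965/17794 + 40804) = 7478*(726078341/17794) = 2714806916999/8897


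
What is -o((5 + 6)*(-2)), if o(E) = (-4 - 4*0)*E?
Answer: -88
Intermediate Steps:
o(E) = -4*E (o(E) = (-4 + 0)*E = -4*E)
-o((5 + 6)*(-2)) = -(-4)*(5 + 6)*(-2) = -(-4)*11*(-2) = -(-4)*(-22) = -1*88 = -88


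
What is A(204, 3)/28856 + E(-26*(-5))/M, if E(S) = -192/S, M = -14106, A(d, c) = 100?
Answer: 3935799/1102407410 ≈ 0.0035702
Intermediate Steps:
A(204, 3)/28856 + E(-26*(-5))/M = 100/28856 - 192/((-26*(-5)))/(-14106) = 100*(1/28856) - 192/130*(-1/14106) = 25/7214 - 192*1/130*(-1/14106) = 25/7214 - 96/65*(-1/14106) = 25/7214 + 16/152815 = 3935799/1102407410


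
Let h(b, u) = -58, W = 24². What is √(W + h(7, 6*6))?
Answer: √518 ≈ 22.760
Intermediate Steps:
W = 576
√(W + h(7, 6*6)) = √(576 - 58) = √518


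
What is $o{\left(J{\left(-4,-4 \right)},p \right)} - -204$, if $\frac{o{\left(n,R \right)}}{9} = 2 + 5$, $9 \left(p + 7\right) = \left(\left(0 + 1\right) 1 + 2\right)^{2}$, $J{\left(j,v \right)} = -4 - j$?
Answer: $267$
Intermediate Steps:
$p = -6$ ($p = -7 + \frac{\left(\left(0 + 1\right) 1 + 2\right)^{2}}{9} = -7 + \frac{\left(1 \cdot 1 + 2\right)^{2}}{9} = -7 + \frac{\left(1 + 2\right)^{2}}{9} = -7 + \frac{3^{2}}{9} = -7 + \frac{1}{9} \cdot 9 = -7 + 1 = -6$)
$o{\left(n,R \right)} = 63$ ($o{\left(n,R \right)} = 9 \left(2 + 5\right) = 9 \cdot 7 = 63$)
$o{\left(J{\left(-4,-4 \right)},p \right)} - -204 = 63 - -204 = 63 + 204 = 267$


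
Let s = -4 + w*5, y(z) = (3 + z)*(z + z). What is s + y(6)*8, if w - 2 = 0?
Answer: 870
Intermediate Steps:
w = 2 (w = 2 + 0 = 2)
y(z) = 2*z*(3 + z) (y(z) = (3 + z)*(2*z) = 2*z*(3 + z))
s = 6 (s = -4 + 2*5 = -4 + 10 = 6)
s + y(6)*8 = 6 + (2*6*(3 + 6))*8 = 6 + (2*6*9)*8 = 6 + 108*8 = 6 + 864 = 870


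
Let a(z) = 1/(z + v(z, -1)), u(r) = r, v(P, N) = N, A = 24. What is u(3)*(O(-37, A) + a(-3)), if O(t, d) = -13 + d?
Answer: 129/4 ≈ 32.250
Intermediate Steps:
a(z) = 1/(-1 + z) (a(z) = 1/(z - 1) = 1/(-1 + z))
u(3)*(O(-37, A) + a(-3)) = 3*((-13 + 24) + 1/(-1 - 3)) = 3*(11 + 1/(-4)) = 3*(11 - ¼) = 3*(43/4) = 129/4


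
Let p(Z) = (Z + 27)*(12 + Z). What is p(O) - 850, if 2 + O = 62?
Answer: 5414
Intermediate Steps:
O = 60 (O = -2 + 62 = 60)
p(Z) = (12 + Z)*(27 + Z) (p(Z) = (27 + Z)*(12 + Z) = (12 + Z)*(27 + Z))
p(O) - 850 = (324 + 60² + 39*60) - 850 = (324 + 3600 + 2340) - 850 = 6264 - 850 = 5414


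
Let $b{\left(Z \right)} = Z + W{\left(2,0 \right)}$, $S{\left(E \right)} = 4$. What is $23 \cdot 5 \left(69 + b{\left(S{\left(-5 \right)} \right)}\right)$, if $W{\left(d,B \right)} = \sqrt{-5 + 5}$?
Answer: $8395$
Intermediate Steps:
$W{\left(d,B \right)} = 0$ ($W{\left(d,B \right)} = \sqrt{0} = 0$)
$b{\left(Z \right)} = Z$ ($b{\left(Z \right)} = Z + 0 = Z$)
$23 \cdot 5 \left(69 + b{\left(S{\left(-5 \right)} \right)}\right) = 23 \cdot 5 \left(69 + 4\right) = 115 \cdot 73 = 8395$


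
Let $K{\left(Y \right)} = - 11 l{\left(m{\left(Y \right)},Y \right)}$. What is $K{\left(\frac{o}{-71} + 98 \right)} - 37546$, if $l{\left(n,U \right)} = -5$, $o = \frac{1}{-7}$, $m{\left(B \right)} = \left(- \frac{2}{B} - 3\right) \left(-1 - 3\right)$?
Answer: $-37491$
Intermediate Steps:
$m{\left(B \right)} = 12 + \frac{8}{B}$ ($m{\left(B \right)} = \left(-3 - \frac{2}{B}\right) \left(-4\right) = 12 + \frac{8}{B}$)
$o = - \frac{1}{7} \approx -0.14286$
$K{\left(Y \right)} = 55$ ($K{\left(Y \right)} = \left(-11\right) \left(-5\right) = 55$)
$K{\left(\frac{o}{-71} + 98 \right)} - 37546 = 55 - 37546 = -37491$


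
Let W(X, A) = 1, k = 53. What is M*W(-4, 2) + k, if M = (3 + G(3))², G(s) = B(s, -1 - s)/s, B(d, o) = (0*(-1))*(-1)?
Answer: 62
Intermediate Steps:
B(d, o) = 0 (B(d, o) = 0*(-1) = 0)
G(s) = 0 (G(s) = 0/s = 0)
M = 9 (M = (3 + 0)² = 3² = 9)
M*W(-4, 2) + k = 9*1 + 53 = 9 + 53 = 62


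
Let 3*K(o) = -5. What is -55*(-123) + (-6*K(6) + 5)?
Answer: 6780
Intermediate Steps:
K(o) = -5/3 (K(o) = (⅓)*(-5) = -5/3)
-55*(-123) + (-6*K(6) + 5) = -55*(-123) + (-6*(-5/3) + 5) = 6765 + (10 + 5) = 6765 + 15 = 6780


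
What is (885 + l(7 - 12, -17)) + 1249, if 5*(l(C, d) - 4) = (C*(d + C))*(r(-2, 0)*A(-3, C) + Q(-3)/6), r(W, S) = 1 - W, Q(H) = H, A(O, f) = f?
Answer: 1797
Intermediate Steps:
l(C, d) = 4 + C*(-1/2 + 3*C)*(C + d)/5 (l(C, d) = 4 + ((C*(d + C))*((1 - 1*(-2))*C - 3/6))/5 = 4 + ((C*(C + d))*((1 + 2)*C - 3*1/6))/5 = 4 + ((C*(C + d))*(3*C - 1/2))/5 = 4 + ((C*(C + d))*(-1/2 + 3*C))/5 = 4 + (C*(-1/2 + 3*C)*(C + d))/5 = 4 + C*(-1/2 + 3*C)*(C + d)/5)
(885 + l(7 - 12, -17)) + 1249 = (885 + (4 - (7 - 12)**2/10 + 3*(7 - 12)**3/5 - 1/10*(7 - 12)*(-17) + (3/5)*(-17)*(7 - 12)**2)) + 1249 = (885 + (4 - 1/10*(-5)**2 + (3/5)*(-5)**3 - 1/10*(-5)*(-17) + (3/5)*(-17)*(-5)**2)) + 1249 = (885 + (4 - 1/10*25 + (3/5)*(-125) - 17/2 + (3/5)*(-17)*25)) + 1249 = (885 + (4 - 5/2 - 75 - 17/2 - 255)) + 1249 = (885 - 337) + 1249 = 548 + 1249 = 1797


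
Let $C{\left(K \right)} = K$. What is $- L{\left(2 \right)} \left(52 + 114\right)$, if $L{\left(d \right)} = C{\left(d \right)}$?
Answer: $-332$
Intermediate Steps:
$L{\left(d \right)} = d$
$- L{\left(2 \right)} \left(52 + 114\right) = \left(-1\right) 2 \left(52 + 114\right) = \left(-2\right) 166 = -332$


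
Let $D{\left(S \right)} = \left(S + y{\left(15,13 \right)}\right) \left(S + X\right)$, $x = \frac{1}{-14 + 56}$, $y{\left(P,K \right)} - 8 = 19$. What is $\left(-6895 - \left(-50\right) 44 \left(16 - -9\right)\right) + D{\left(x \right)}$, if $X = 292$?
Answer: $\frac{98777995}{1764} \approx 55997.0$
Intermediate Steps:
$y{\left(P,K \right)} = 27$ ($y{\left(P,K \right)} = 8 + 19 = 27$)
$x = \frac{1}{42} \approx 0.02381$
$D{\left(S \right)} = \left(27 + S\right) \left(292 + S\right)$ ($D{\left(S \right)} = \left(S + 27\right) \left(S + 292\right) = \left(27 + S\right) \left(292 + S\right)$)
$\left(-6895 - \left(-50\right) 44 \left(16 - -9\right)\right) + D{\left(x \right)} = \left(-6895 - \left(-50\right) 44 \left(16 - -9\right)\right) + \left(7884 + \left(\frac{1}{42}\right)^{2} + 319 \cdot \frac{1}{42}\right) = \left(-6895 - - 2200 \left(16 + 9\right)\right) + \left(7884 + \frac{1}{1764} + \frac{319}{42}\right) = \left(-6895 - \left(-2200\right) 25\right) + \frac{13920775}{1764} = \left(-6895 - -55000\right) + \frac{13920775}{1764} = \left(-6895 + 55000\right) + \frac{13920775}{1764} = 48105 + \frac{13920775}{1764} = \frac{98777995}{1764}$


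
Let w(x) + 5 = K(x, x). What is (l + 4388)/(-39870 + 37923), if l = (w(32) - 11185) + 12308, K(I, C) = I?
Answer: -1846/649 ≈ -2.8444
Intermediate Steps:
w(x) = -5 + x
l = 1150 (l = ((-5 + 32) - 11185) + 12308 = (27 - 11185) + 12308 = -11158 + 12308 = 1150)
(l + 4388)/(-39870 + 37923) = (1150 + 4388)/(-39870 + 37923) = 5538/(-1947) = 5538*(-1/1947) = -1846/649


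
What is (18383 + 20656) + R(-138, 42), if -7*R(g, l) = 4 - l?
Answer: 273311/7 ≈ 39044.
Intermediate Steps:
R(g, l) = -4/7 + l/7 (R(g, l) = -(4 - l)/7 = -4/7 + l/7)
(18383 + 20656) + R(-138, 42) = (18383 + 20656) + (-4/7 + (1/7)*42) = 39039 + (-4/7 + 6) = 39039 + 38/7 = 273311/7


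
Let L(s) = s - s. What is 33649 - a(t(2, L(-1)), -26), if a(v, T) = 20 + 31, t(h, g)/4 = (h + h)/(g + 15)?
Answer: 33598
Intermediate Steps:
L(s) = 0
t(h, g) = 8*h/(15 + g) (t(h, g) = 4*((h + h)/(g + 15)) = 4*((2*h)/(15 + g)) = 4*(2*h/(15 + g)) = 8*h/(15 + g))
a(v, T) = 51
33649 - a(t(2, L(-1)), -26) = 33649 - 1*51 = 33649 - 51 = 33598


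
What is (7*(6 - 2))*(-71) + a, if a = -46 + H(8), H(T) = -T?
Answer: -2042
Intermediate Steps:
a = -54 (a = -46 - 1*8 = -46 - 8 = -54)
(7*(6 - 2))*(-71) + a = (7*(6 - 2))*(-71) - 54 = (7*4)*(-71) - 54 = 28*(-71) - 54 = -1988 - 54 = -2042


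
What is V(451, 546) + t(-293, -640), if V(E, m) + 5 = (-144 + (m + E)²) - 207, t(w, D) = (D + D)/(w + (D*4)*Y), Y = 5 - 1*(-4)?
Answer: 23184906729/23333 ≈ 9.9365e+5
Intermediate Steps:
Y = 9 (Y = 5 + 4 = 9)
t(w, D) = 2*D/(w + 36*D) (t(w, D) = (D + D)/(w + (D*4)*9) = (2*D)/(w + (4*D)*9) = (2*D)/(w + 36*D) = 2*D/(w + 36*D))
V(E, m) = -356 + (E + m)² (V(E, m) = -5 + ((-144 + (m + E)²) - 207) = -5 + ((-144 + (E + m)²) - 207) = -5 + (-351 + (E + m)²) = -356 + (E + m)²)
V(451, 546) + t(-293, -640) = (-356 + (451 + 546)²) + 2*(-640)/(-293 + 36*(-640)) = (-356 + 997²) + 2*(-640)/(-293 - 23040) = (-356 + 994009) + 2*(-640)/(-23333) = 993653 + 2*(-640)*(-1/23333) = 993653 + 1280/23333 = 23184906729/23333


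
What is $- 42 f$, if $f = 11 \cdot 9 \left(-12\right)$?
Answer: $49896$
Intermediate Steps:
$f = -1188$ ($f = 99 \left(-12\right) = -1188$)
$- 42 f = \left(-42\right) \left(-1188\right) = 49896$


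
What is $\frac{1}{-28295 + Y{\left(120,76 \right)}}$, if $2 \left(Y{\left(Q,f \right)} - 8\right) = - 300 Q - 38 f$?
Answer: $- \frac{1}{47731} \approx -2.0951 \cdot 10^{-5}$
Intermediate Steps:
$Y{\left(Q,f \right)} = 8 - 150 Q - 19 f$ ($Y{\left(Q,f \right)} = 8 + \frac{- 300 Q - 38 f}{2} = 8 - \left(19 f + 150 Q\right) = 8 - 150 Q - 19 f$)
$\frac{1}{-28295 + Y{\left(120,76 \right)}} = \frac{1}{-28295 - 19436} = \frac{1}{-47731} = - \frac{1}{47731}$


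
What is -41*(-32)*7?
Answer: 9184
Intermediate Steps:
-41*(-32)*7 = 1312*7 = 9184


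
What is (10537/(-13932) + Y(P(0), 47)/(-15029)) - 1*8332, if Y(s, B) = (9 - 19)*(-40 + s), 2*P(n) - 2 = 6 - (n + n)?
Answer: -1744751097389/209384028 ≈ -8332.8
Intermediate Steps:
P(n) = 4 - n (P(n) = 1 + (6 - (n + n))/2 = 1 + (6 - 2*n)/2 = 1 + (3 - n) = 4 - n)
Y(s, B) = 400 - 10*s (Y(s, B) = -10*(-40 + s) = 400 - 10*s)
(10537/(-13932) + Y(P(0), 47)/(-15029)) - 1*8332 = (10537/(-13932) + (400 - 10*(4 - 1*0))/(-15029)) - 1*8332 = (10537*(-1/13932) + (400 - 10*(4 + 0))*(-1/15029)) - 8332 = (-10537/13932 + (400 - 10*4)*(-1/15029)) - 8332 = (-10537/13932 + (400 - 40)*(-1/15029)) - 8332 = (-10537/13932 + 360*(-1/15029)) - 8332 = (-10537/13932 - 360/15029) - 8332 = -163376093/209384028 - 8332 = -1744751097389/209384028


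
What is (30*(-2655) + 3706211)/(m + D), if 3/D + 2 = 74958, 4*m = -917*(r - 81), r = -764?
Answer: 135916253158/7260097619 ≈ 18.721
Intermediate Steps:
m = 774865/4 (m = (-917*(-764 - 81))/4 = (-917*(-845))/4 = (¼)*774865 = 774865/4 ≈ 1.9372e+5)
D = 3/74956 (D = 3/(-2 + 74958) = 3/74956 ≈ 4.0023e-5)
(30*(-2655) + 3706211)/(m + D) = (30*(-2655) + 3706211)/(774865/4 + 3/74956) = (-79650 + 3706211)/(7260097619/37478) = 3626561*(37478/7260097619) = 135916253158/7260097619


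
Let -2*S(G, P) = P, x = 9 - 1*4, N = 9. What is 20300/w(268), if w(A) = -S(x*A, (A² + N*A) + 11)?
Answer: 40600/74247 ≈ 0.54682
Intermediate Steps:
x = 5 (x = 9 - 4 = 5)
S(G, P) = -P/2
w(A) = 11/2 + A²/2 + 9*A/2 (w(A) = -(-1)*((A² + 9*A) + 11)/2 = -(-1)*(11 + A² + 9*A)/2 = -(-11/2 - 9*A/2 - A²/2) = 11/2 + A²/2 + 9*A/2)
20300/w(268) = 20300/(11/2 + (½)*268² + (9/2)*268) = 20300/(11/2 + (½)*71824 + 1206) = 20300/(11/2 + 35912 + 1206) = 20300/(74247/2) = 20300*(2/74247) = 40600/74247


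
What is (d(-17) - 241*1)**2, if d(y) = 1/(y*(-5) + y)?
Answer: 268533769/4624 ≈ 58074.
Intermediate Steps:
d(y) = -1/(4*y) (d(y) = 1/(-5*y + y) = 1/(-4*y) = -1/(4*y))
(d(-17) - 241*1)**2 = (-1/4/(-17) - 241*1)**2 = (-1/4*(-1/17) - 241)**2 = (1/68 - 241)**2 = (-16387/68)**2 = 268533769/4624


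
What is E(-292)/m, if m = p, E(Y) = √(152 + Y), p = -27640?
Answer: -I*√35/13820 ≈ -0.00042808*I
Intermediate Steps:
m = -27640
E(-292)/m = √(152 - 292)/(-27640) = √(-140)*(-1/27640) = (2*I*√35)*(-1/27640) = -I*√35/13820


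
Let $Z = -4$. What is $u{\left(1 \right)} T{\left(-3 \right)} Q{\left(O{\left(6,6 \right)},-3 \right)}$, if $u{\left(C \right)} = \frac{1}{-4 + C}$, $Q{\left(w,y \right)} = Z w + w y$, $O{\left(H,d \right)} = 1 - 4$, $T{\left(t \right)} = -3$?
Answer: $21$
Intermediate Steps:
$O{\left(H,d \right)} = -3$ ($O{\left(H,d \right)} = 1 - 4 = -3$)
$Q{\left(w,y \right)} = - 4 w + w y$
$u{\left(1 \right)} T{\left(-3 \right)} Q{\left(O{\left(6,6 \right)},-3 \right)} = \frac{1}{-4 + 1} \left(-3\right) \left(- 3 \left(-4 - 3\right)\right) = \frac{1}{-3} \left(-3\right) \left(\left(-3\right) \left(-7\right)\right) = \left(- \frac{1}{3}\right) \left(-3\right) 21 = 1 \cdot 21 = 21$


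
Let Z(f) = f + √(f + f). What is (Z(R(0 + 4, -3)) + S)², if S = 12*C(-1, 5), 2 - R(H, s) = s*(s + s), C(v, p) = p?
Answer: 1904 + 352*I*√2 ≈ 1904.0 + 497.8*I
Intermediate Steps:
R(H, s) = 2 - 2*s² (R(H, s) = 2 - s*(s + s) = 2 - s*2*s = 2 - 2*s²)
Z(f) = f + √2*√f (Z(f) = f + √(2*f) = f + √2*√f)
S = 60 (S = 12*5 = 60)
(Z(R(0 + 4, -3)) + S)² = (((2 - 2*(-3)²) + √2*√(2 - 2*(-3)²)) + 60)² = (((2 - 2*9) + √2*√(2 - 2*9)) + 60)² = (((2 - 18) + √2*√(2 - 18)) + 60)² = ((-16 + √2*√(-16)) + 60)² = ((-16 + √2*(4*I)) + 60)² = ((-16 + 4*I*√2) + 60)² = (44 + 4*I*√2)²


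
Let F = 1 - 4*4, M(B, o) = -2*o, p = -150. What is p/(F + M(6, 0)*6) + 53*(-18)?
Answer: -944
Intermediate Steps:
F = -15 (F = 1 - 16 = -15)
p/(F + M(6, 0)*6) + 53*(-18) = -150/(-15 - 2*0*6) + 53*(-18) = -150/(-15 + 0*6) - 954 = -150/(-15 + 0) - 954 = -150/(-15) - 954 = -150*(-1/15) - 954 = 10 - 954 = -944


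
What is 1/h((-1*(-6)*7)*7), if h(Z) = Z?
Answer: 1/294 ≈ 0.0034014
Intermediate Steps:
1/h((-1*(-6)*7)*7) = 1/((-1*(-6)*7)*7) = 1/((6*7)*7) = 1/(42*7) = 1/294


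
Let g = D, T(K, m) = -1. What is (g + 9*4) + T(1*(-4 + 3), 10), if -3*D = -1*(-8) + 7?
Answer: 30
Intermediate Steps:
D = -5 (D = -(-1*(-8) + 7)/3 = -(8 + 7)/3 = -1/3*15 = -5)
g = -5
(g + 9*4) + T(1*(-4 + 3), 10) = (-5 + 9*4) - 1 = (-5 + 36) - 1 = 31 - 1 = 30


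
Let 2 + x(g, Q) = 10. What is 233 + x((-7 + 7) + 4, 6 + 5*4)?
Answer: 241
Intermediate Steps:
x(g, Q) = 8 (x(g, Q) = -2 + 10 = 8)
233 + x((-7 + 7) + 4, 6 + 5*4) = 233 + 8 = 241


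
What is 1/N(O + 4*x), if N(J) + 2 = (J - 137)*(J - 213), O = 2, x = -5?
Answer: 1/35803 ≈ 2.7931e-5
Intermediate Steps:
N(J) = -2 + (-213 + J)*(-137 + J) (N(J) = -2 + (J - 137)*(J - 213) = -2 + (-137 + J)*(-213 + J) = -2 + (-213 + J)*(-137 + J))
1/N(O + 4*x) = 1/(29179 + (2 + 4*(-5))² - 350*(2 + 4*(-5))) = 1/(29179 + (2 - 20)² - 350*(2 - 20)) = 1/(29179 + (-18)² - 350*(-18)) = 1/(29179 + 324 + 6300) = 1/35803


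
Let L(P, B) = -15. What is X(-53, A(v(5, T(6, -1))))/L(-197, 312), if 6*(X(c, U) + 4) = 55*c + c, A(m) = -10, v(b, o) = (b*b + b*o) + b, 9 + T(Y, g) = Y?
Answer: 1496/45 ≈ 33.244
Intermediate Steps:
T(Y, g) = -9 + Y
v(b, o) = b + b**2 + b*o (v(b, o) = (b**2 + b*o) + b = b + b**2 + b*o)
X(c, U) = -4 + 28*c/3 (X(c, U) = -4 + (55*c + c)/6 = -4 + (56*c)/6 = -4 + 28*c/3)
X(-53, A(v(5, T(6, -1))))/L(-197, 312) = (-4 + (28/3)*(-53))/(-15) = (-4 - 1484/3)*(-1/15) = -1496/3*(-1/15) = 1496/45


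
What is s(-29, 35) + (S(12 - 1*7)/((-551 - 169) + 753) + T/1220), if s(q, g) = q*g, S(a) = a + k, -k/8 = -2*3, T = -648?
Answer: -10205156/10065 ≈ -1013.9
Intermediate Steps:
k = 48 (k = -(-16)*3 = -8*(-6) = 48)
S(a) = 48 + a (S(a) = a + 48 = 48 + a)
s(q, g) = g*q
s(-29, 35) + (S(12 - 1*7)/((-551 - 169) + 753) + T/1220) = 35*(-29) + ((48 + (12 - 1*7))/((-551 - 169) + 753) - 648/1220) = -1015 + ((48 + (12 - 7))/(-720 + 753) - 648*1/1220) = -1015 + ((48 + 5)/33 - 162/305) = -1015 + (53*(1/33) - 162/305) = -1015 + (53/33 - 162/305) = -1015 + 10819/10065 = -10205156/10065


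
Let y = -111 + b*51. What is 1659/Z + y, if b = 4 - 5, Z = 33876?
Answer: -1828751/11292 ≈ -161.95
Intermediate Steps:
b = -1
y = -162 (y = -111 - 1*51 = -111 - 51 = -162)
1659/Z + y = 1659/33876 - 162 = 1659*(1/33876) - 162 = 553/11292 - 162 = -1828751/11292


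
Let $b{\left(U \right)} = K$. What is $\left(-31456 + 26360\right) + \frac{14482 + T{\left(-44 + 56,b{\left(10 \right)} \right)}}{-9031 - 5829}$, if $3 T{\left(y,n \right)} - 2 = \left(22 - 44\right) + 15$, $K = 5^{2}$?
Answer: $- \frac{227223121}{44580} \approx -5097.0$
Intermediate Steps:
$K = 25$
$b{\left(U \right)} = 25$
$T{\left(y,n \right)} = - \frac{5}{3}$ ($T{\left(y,n \right)} = \frac{2}{3} + \frac{\left(22 - 44\right) + 15}{3} = \frac{2}{3} + \frac{-22 + 15}{3} = \frac{2}{3} + \frac{1}{3} \left(-7\right) = \frac{2}{3} - \frac{7}{3} = - \frac{5}{3}$)
$\left(-31456 + 26360\right) + \frac{14482 + T{\left(-44 + 56,b{\left(10 \right)} \right)}}{-9031 - 5829} = \left(-31456 + 26360\right) + \frac{14482 - \frac{5}{3}}{-9031 - 5829} = -5096 + \frac{43441}{3 \left(-14860\right)} = -5096 + \frac{43441}{3} \left(- \frac{1}{14860}\right) = -5096 - \frac{43441}{44580} = - \frac{227223121}{44580}$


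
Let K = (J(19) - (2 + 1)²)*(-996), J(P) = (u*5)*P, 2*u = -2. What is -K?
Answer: -103584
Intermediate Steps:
u = -1 (u = (½)*(-2) = -1)
J(P) = -5*P (J(P) = (-1*5)*P = -5*P)
K = 103584 (K = (-5*19 - (2 + 1)²)*(-996) = (-95 - 1*3²)*(-996) = (-95 - 1*9)*(-996) = (-95 - 9)*(-996) = -104*(-996) = 103584)
-K = -1*103584 = -103584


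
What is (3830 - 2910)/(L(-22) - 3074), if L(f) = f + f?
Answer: -460/1559 ≈ -0.29506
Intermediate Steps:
L(f) = 2*f
(3830 - 2910)/(L(-22) - 3074) = (3830 - 2910)/(2*(-22) - 3074) = 920/(-44 - 3074) = 920/(-3118) = 920*(-1/3118) = -460/1559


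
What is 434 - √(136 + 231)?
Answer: 434 - √367 ≈ 414.84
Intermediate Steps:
434 - √(136 + 231) = 434 - √367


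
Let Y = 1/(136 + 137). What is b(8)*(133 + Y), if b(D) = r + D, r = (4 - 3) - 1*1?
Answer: 290480/273 ≈ 1064.0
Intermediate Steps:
r = 0 (r = 1 - 1 = 0)
Y = 1/273 ≈ 0.0036630
b(D) = D (b(D) = 0 + D = D)
b(8)*(133 + Y) = 8*(133 + 1/273) = 8*(36310/273) = 290480/273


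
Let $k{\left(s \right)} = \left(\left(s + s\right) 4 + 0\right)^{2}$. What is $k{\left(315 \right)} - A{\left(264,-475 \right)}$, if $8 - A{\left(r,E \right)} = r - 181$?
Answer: $6350475$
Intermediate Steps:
$A{\left(r,E \right)} = 189 - r$ ($A{\left(r,E \right)} = 8 - \left(r - 181\right) = 8 - \left(-181 + r\right) = 189 - r$)
$k{\left(s \right)} = 64 s^{2}$ ($k{\left(s \right)} = \left(2 s 4 + 0\right)^{2} = \left(8 s + 0\right)^{2} = \left(8 s\right)^{2} = 64 s^{2}$)
$k{\left(315 \right)} - A{\left(264,-475 \right)} = 64 \cdot 315^{2} - \left(189 - 264\right) = 64 \cdot 99225 - \left(189 - 264\right) = 6350400 - -75 = 6350400 + 75 = 6350475$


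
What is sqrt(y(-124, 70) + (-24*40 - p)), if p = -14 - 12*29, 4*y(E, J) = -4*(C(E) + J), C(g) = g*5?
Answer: 4*I*sqrt(3) ≈ 6.9282*I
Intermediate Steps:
C(g) = 5*g
y(E, J) = -J - 5*E (y(E, J) = (-4*(5*E + J))/4 = (-4*(J + 5*E))/4 = (-20*E - 4*J)/4 = -J - 5*E)
p = -362 (p = -14 - 348 = -362)
sqrt(y(-124, 70) + (-24*40 - p)) = sqrt((-1*70 - 5*(-124)) + (-24*40 - 1*(-362))) = sqrt((-70 + 620) + (-960 + 362)) = sqrt(550 - 598) = sqrt(-48) = 4*I*sqrt(3)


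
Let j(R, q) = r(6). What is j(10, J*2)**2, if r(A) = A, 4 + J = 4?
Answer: 36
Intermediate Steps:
J = 0 (J = -4 + 4 = 0)
j(R, q) = 6
j(10, J*2)**2 = 6**2 = 36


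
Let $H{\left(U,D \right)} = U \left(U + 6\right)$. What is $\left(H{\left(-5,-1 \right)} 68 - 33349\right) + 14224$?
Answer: $-19465$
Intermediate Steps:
$H{\left(U,D \right)} = U \left(6 + U\right)$
$\left(H{\left(-5,-1 \right)} 68 - 33349\right) + 14224 = \left(- 5 \left(6 - 5\right) 68 - 33349\right) + 14224 = \left(\left(-5\right) 1 \cdot 68 - 33349\right) + 14224 = \left(\left(-5\right) 68 - 33349\right) + 14224 = \left(-340 - 33349\right) + 14224 = -33689 + 14224 = -19465$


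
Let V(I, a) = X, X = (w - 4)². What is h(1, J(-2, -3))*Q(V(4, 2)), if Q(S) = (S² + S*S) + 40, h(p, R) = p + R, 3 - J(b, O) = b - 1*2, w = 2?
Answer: 576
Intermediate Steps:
J(b, O) = 5 - b (J(b, O) = 3 - (b - 1*2) = 3 - (b - 2) = 3 - (-2 + b) = 3 + (2 - b) = 5 - b)
X = 4 (X = (2 - 4)² = (-2)² = 4)
V(I, a) = 4
h(p, R) = R + p
Q(S) = 40 + 2*S² (Q(S) = (S² + S²) + 40 = 2*S² + 40 = 40 + 2*S²)
h(1, J(-2, -3))*Q(V(4, 2)) = ((5 - 1*(-2)) + 1)*(40 + 2*4²) = ((5 + 2) + 1)*(40 + 2*16) = (7 + 1)*(40 + 32) = 8*72 = 576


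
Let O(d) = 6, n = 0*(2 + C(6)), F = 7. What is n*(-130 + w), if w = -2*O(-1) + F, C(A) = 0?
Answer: 0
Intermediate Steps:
n = 0 (n = 0*(2 + 0) = 0*2 = 0)
w = -5 (w = -2*6 + 7 = -12 + 7 = -5)
n*(-130 + w) = 0*(-130 - 5) = 0*(-135) = 0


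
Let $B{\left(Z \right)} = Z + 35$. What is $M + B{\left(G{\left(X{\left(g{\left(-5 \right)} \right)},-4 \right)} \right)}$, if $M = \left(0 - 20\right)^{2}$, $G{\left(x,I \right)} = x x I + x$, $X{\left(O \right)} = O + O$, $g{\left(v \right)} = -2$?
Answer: $367$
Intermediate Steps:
$X{\left(O \right)} = 2 O$
$G{\left(x,I \right)} = x + I x^{2}$ ($G{\left(x,I \right)} = x^{2} I + x = I x^{2} + x = x + I x^{2}$)
$M = 400$ ($M = \left(-20\right)^{2} = 400$)
$B{\left(Z \right)} = 35 + Z$
$M + B{\left(G{\left(X{\left(g{\left(-5 \right)} \right)},-4 \right)} \right)} = 400 + \left(35 + 2 \left(-2\right) \left(1 - 4 \cdot 2 \left(-2\right)\right)\right) = 400 + \left(35 - 4 \left(1 - -16\right)\right) = 400 + \left(35 - 4 \left(1 + 16\right)\right) = 400 + \left(35 - 68\right) = 400 - 33 = 367$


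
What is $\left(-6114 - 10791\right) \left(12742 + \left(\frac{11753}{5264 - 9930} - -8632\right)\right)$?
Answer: $- \frac{1685755290555}{4666} \approx -3.6128 \cdot 10^{8}$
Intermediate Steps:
$\left(-6114 - 10791\right) \left(12742 + \left(\frac{11753}{5264 - 9930} - -8632\right)\right) = - 16905 \left(12742 + \left(\frac{11753}{5264 - 9930} + 8632\right)\right) = - 16905 \left(12742 + \left(\frac{11753}{-4666} + 8632\right)\right) = - 16905 \left(12742 + \left(11753 \left(- \frac{1}{4666}\right) + 8632\right)\right) = - 16905 \left(12742 + \left(- \frac{11753}{4666} + 8632\right)\right) = - 16905 \left(12742 + \frac{40265159}{4666}\right) = \left(-16905\right) \frac{99719331}{4666} = - \frac{1685755290555}{4666}$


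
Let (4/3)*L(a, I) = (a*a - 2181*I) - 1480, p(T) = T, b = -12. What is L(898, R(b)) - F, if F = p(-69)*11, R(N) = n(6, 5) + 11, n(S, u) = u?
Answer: 578280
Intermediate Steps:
R(N) = 16 (R(N) = 5 + 11 = 16)
F = -759 (F = -69*11 = -759)
L(a, I) = -1110 - 6543*I/4 + 3*a²/4 (L(a, I) = 3*((a*a - 2181*I) - 1480)/4 = 3*((a² - 2181*I) - 1480)/4 = 3*(-1480 + a² - 2181*I)/4 = -1110 - 6543*I/4 + 3*a²/4)
L(898, R(b)) - F = (-1110 - 6543/4*16 + (¾)*898²) - 1*(-759) = (-1110 - 26172 + (¾)*806404) + 759 = (-1110 - 26172 + 604803) + 759 = 577521 + 759 = 578280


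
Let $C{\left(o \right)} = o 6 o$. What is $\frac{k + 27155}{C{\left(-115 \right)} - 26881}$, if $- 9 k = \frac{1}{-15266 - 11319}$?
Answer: $\frac{6497241076}{12553995285} \approx 0.51754$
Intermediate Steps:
$C{\left(o \right)} = 6 o^{2}$ ($C{\left(o \right)} = 6 o o = 6 o^{2}$)
$k = \frac{1}{239265}$ ($k = - \frac{1}{9 \left(-15266 - 11319\right)} = - \frac{1}{9 \left(-26585\right)} = \left(- \frac{1}{9}\right) \left(- \frac{1}{26585}\right) = \frac{1}{239265} \approx 4.1795 \cdot 10^{-6}$)
$\frac{k + 27155}{C{\left(-115 \right)} - 26881} = \frac{\frac{1}{239265} + 27155}{6 \left(-115\right)^{2} - 26881} = \frac{6497241076}{239265 \left(6 \cdot 13225 - 26881\right)} = \frac{6497241076}{239265 \left(79350 - 26881\right)} = \frac{6497241076}{239265 \cdot 52469} = \frac{6497241076}{239265} \cdot \frac{1}{52469} = \frac{6497241076}{12553995285}$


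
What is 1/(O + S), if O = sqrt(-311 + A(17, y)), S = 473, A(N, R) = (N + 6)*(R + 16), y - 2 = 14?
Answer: 473/223304 - 5*sqrt(17)/223304 ≈ 0.0020259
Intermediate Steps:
y = 16 (y = 2 + 14 = 16)
A(N, R) = (6 + N)*(16 + R)
O = 5*sqrt(17) (O = sqrt(-311 + (96 + 6*16 + 16*17 + 17*16)) = sqrt(-311 + (96 + 96 + 272 + 272)) = sqrt(-311 + 736) = sqrt(425) = 5*sqrt(17) ≈ 20.616)
1/(O + S) = 1/(5*sqrt(17) + 473) = 1/(473 + 5*sqrt(17))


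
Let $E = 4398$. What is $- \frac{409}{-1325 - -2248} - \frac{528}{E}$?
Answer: $- \frac{381021}{676559} \approx -0.56318$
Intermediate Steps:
$- \frac{409}{-1325 - -2248} - \frac{528}{E} = - \frac{409}{-1325 - -2248} - \frac{528}{4398} = - \frac{409}{-1325 + 2248} - \frac{88}{733} = - \frac{409}{923} - \frac{88}{733} = - \frac{381021}{676559}$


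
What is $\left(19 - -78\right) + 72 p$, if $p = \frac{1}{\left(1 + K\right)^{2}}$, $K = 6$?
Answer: $\frac{4825}{49} \approx 98.469$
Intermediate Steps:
$p = \frac{1}{49}$ ($p = \frac{1}{\left(1 + 6\right)^{2}} = \frac{1}{7^{2}} = \frac{1}{49} \approx 0.020408$)
$\left(19 - -78\right) + 72 p = \left(19 - -78\right) + 72 \cdot \frac{1}{49} = \left(19 + 78\right) + \frac{72}{49} = 97 + \frac{72}{49} = \frac{4825}{49}$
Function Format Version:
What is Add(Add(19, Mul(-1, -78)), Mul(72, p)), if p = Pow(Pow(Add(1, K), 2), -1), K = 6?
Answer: Rational(4825, 49) ≈ 98.469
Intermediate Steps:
p = Rational(1, 49) (p = Pow(Pow(Add(1, 6), 2), -1) = Pow(Pow(7, 2), -1) = Pow(49, -1) = Rational(1, 49) ≈ 0.020408)
Add(Add(19, Mul(-1, -78)), Mul(72, p)) = Add(Add(19, Mul(-1, -78)), Mul(72, Rational(1, 49))) = Add(Add(19, 78), Rational(72, 49)) = Add(97, Rational(72, 49)) = Rational(4825, 49)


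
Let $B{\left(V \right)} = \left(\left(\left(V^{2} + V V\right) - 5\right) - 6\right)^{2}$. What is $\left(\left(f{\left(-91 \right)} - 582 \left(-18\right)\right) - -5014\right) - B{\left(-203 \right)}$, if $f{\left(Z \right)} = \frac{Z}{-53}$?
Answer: $- \frac{359917602336}{53} \approx -6.7909 \cdot 10^{9}$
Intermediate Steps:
$f{\left(Z \right)} = - \frac{Z}{53}$ ($f{\left(Z \right)} = Z \left(- \frac{1}{53}\right) = - \frac{Z}{53}$)
$B{\left(V \right)} = \left(-11 + 2 V^{2}\right)^{2}$ ($B{\left(V \right)} = \left(\left(\left(V^{2} + V^{2}\right) - 5\right) - 6\right)^{2} = \left(\left(2 V^{2} - 5\right) - 6\right)^{2} = \left(\left(-5 + 2 V^{2}\right) - 6\right)^{2} = \left(-11 + 2 V^{2}\right)^{2}$)
$\left(\left(f{\left(-91 \right)} - 582 \left(-18\right)\right) - -5014\right) - B{\left(-203 \right)} = \left(\left(\left(- \frac{1}{53}\right) \left(-91\right) - 582 \left(-18\right)\right) - -5014\right) - \left(-11 + 2 \left(-203\right)^{2}\right)^{2} = \left(\left(\frac{91}{53} - -10476\right) + 5014\right) - \left(-11 + 2 \cdot 41209\right)^{2} = \left(\left(\frac{91}{53} + 10476\right) + 5014\right) - \left(-11 + 82418\right)^{2} = \left(\frac{555319}{53} + 5014\right) - 82407^{2} = \frac{821061}{53} - 6790913649 = - \frac{359917602336}{53}$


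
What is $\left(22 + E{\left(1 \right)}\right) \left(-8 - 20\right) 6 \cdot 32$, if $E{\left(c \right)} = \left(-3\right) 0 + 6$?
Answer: $-150528$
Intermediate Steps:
$E{\left(c \right)} = 6$ ($E{\left(c \right)} = 0 + 6 = 6$)
$\left(22 + E{\left(1 \right)}\right) \left(-8 - 20\right) 6 \cdot 32 = \left(22 + 6\right) \left(-8 - 20\right) 6 \cdot 32 = 28 \left(-28\right) 6 \cdot 32 = \left(-784\right) 6 \cdot 32 = \left(-4704\right) 32 = -150528$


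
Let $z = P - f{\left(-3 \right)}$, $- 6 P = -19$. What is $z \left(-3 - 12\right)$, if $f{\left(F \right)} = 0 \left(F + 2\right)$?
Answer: $- \frac{95}{2} \approx -47.5$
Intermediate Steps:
$f{\left(F \right)} = 0$ ($f{\left(F \right)} = 0 \left(2 + F\right) = 0$)
$P = \frac{19}{6}$ ($P = \left(- \frac{1}{6}\right) \left(-19\right) = \frac{19}{6} \approx 3.1667$)
$z = \frac{19}{6}$ ($z = \frac{19}{6} - 0 = \frac{19}{6} + 0 = \frac{19}{6} \approx 3.1667$)
$z \left(-3 - 12\right) = \frac{19 \left(-3 - 12\right)}{6} = \frac{19}{6} \left(-15\right) = - \frac{95}{2}$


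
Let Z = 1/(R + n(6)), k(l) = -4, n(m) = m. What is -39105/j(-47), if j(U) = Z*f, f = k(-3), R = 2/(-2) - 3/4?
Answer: 664785/16 ≈ 41549.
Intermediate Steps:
R = -7/4 (R = 2*(-1/2) - 3*1/4 = -1 - 3/4 = -7/4 ≈ -1.7500)
f = -4
Z = 4/17 (Z = 1/(-7/4 + 6) = 1/(17/4) = 4/17 ≈ 0.23529)
j(U) = -16/17 (j(U) = (4/17)*(-4) = -16/17)
-39105/j(-47) = -39105/(-16/17) = -39105*(-17/16) = 664785/16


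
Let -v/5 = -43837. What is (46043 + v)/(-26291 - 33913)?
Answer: -66307/15051 ≈ -4.4055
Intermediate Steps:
v = 219185 (v = -5*(-43837) = 219185)
(46043 + v)/(-26291 - 33913) = (46043 + 219185)/(-26291 - 33913) = 265228/(-60204) = 265228*(-1/60204) = -66307/15051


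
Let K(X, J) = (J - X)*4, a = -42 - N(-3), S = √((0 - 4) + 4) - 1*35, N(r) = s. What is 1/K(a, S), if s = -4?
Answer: 1/12 ≈ 0.083333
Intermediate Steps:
N(r) = -4
S = -35 (S = √(-4 + 4) - 35 = √0 - 35 = 0 - 35 = -35)
a = -38 (a = -42 - 1*(-4) = -42 + 4 = -38)
K(X, J) = -4*X + 4*J
1/K(a, S) = 1/(-4*(-38) + 4*(-35)) = 1/(152 - 140) = 1/12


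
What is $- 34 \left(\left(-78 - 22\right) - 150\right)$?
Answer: $8500$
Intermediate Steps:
$- 34 \left(\left(-78 - 22\right) - 150\right) = - 34 \left(-100 - 150\right) = \left(-34\right) \left(-250\right) = 8500$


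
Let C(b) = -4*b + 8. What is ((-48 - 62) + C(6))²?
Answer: 15876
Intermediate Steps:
C(b) = 8 - 4*b
((-48 - 62) + C(6))² = ((-48 - 62) + (8 - 4*6))² = (-110 + (8 - 24))² = (-110 - 16)² = (-126)² = 15876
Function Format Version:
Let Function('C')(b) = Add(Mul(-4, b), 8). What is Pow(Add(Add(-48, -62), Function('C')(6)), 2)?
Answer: 15876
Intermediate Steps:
Function('C')(b) = Add(8, Mul(-4, b))
Pow(Add(Add(-48, -62), Function('C')(6)), 2) = Pow(Add(Add(-48, -62), Add(8, Mul(-4, 6))), 2) = Pow(Add(-110, Add(8, -24)), 2) = Pow(Add(-110, -16), 2) = Pow(-126, 2) = 15876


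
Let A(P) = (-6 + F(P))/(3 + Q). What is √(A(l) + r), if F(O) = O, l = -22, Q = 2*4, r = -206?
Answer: I*√25234/11 ≈ 14.441*I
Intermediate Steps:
Q = 8
A(P) = -6/11 + P/11 (A(P) = (-6 + P)/(3 + 8) = (-6 + P)/11 = (-6 + P)*(1/11) = -6/11 + P/11)
√(A(l) + r) = √((-6/11 + (1/11)*(-22)) - 206) = √((-6/11 - 2) - 206) = √(-28/11 - 206) = √(-2294/11) = I*√25234/11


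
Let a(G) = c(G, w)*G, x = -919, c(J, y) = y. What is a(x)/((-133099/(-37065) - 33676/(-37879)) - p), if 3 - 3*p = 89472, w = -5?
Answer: 6451311695325/41877338539066 ≈ 0.15405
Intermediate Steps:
p = -29823 (p = 1 - 1/3*89472 = 1 - 29824 = -29823)
a(G) = -5*G
a(x)/((-133099/(-37065) - 33676/(-37879)) - p) = (-5*(-919))/((-133099/(-37065) - 33676/(-37879)) - 1*(-29823)) = 4595/((-133099*(-1/37065) - 33676*(-1/37879)) + 29823) = 4595/((133099/37065 + 33676/37879) + 29823) = 4595/(6289857961/1403985135 + 29823) = 4595/(41877338539066/1403985135) = 4595*(1403985135/41877338539066) = 6451311695325/41877338539066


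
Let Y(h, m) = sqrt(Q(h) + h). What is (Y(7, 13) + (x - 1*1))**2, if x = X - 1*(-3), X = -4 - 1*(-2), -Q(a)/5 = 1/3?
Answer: 16/3 ≈ 5.3333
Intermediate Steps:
Q(a) = -5/3
X = -2 (X = -4 + 2 = -2)
Y(h, m) = sqrt(-5/3 + h)
x = 1 (x = -2 - 1*(-3) = -2 + 3 = 1)
(Y(7, 13) + (x - 1*1))**2 = (sqrt(-15 + 9*7)/3 + (1 - 1*1))**2 = (sqrt(-15 + 63)/3 + (1 - 1))**2 = (sqrt(48)/3 + 0)**2 = ((4*sqrt(3))/3 + 0)**2 = (4*sqrt(3)/3 + 0)**2 = (4*sqrt(3)/3)**2 = 16/3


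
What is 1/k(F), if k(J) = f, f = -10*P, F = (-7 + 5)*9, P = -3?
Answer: 1/30 ≈ 0.033333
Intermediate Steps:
F = -18 (F = -2*9 = -18)
f = 30 (f = -10*(-3) = -2*(-15) = 30)
k(J) = 30
1/k(F) = 1/30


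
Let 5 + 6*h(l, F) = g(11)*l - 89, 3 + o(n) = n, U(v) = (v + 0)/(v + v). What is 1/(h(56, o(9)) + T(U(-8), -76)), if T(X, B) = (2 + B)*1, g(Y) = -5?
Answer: -3/409 ≈ -0.0073350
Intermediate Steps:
U(v) = ½ (U(v) = v/((2*v)) = v*(1/(2*v)) = ½)
o(n) = -3 + n
T(X, B) = 2 + B
h(l, F) = -47/3 - 5*l/6 (h(l, F) = -⅚ + (-5*l - 89)/6 = -⅚ + (-89 - 5*l)/6 = -⅚ + (-89/6 - 5*l/6) = -47/3 - 5*l/6)
1/(h(56, o(9)) + T(U(-8), -76)) = 1/((-47/3 - ⅚*56) + (2 - 76)) = 1/((-47/3 - 140/3) - 74) = 1/(-187/3 - 74) = 1/(-409/3) = -3/409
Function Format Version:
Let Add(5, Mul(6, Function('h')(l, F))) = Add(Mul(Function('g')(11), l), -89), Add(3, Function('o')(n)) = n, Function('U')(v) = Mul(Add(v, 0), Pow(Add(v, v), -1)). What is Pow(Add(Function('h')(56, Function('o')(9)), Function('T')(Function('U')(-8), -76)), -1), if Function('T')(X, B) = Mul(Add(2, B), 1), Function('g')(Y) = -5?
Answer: Rational(-3, 409) ≈ -0.0073350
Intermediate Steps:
Function('U')(v) = Rational(1, 2) (Function('U')(v) = Mul(v, Pow(Mul(2, v), -1)) = Mul(v, Mul(Rational(1, 2), Pow(v, -1))) = Rational(1, 2))
Function('o')(n) = Add(-3, n)
Function('T')(X, B) = Add(2, B)
Function('h')(l, F) = Add(Rational(-47, 3), Mul(Rational(-5, 6), l)) (Function('h')(l, F) = Add(Rational(-5, 6), Mul(Rational(1, 6), Add(Mul(-5, l), -89))) = Add(Rational(-5, 6), Mul(Rational(1, 6), Add(-89, Mul(-5, l)))) = Add(Rational(-5, 6), Add(Rational(-89, 6), Mul(Rational(-5, 6), l))) = Add(Rational(-47, 3), Mul(Rational(-5, 6), l)))
Pow(Add(Function('h')(56, Function('o')(9)), Function('T')(Function('U')(-8), -76)), -1) = Pow(Add(Add(Rational(-47, 3), Mul(Rational(-5, 6), 56)), Add(2, -76)), -1) = Pow(Add(Add(Rational(-47, 3), Rational(-140, 3)), -74), -1) = Pow(Add(Rational(-187, 3), -74), -1) = Pow(Rational(-409, 3), -1) = Rational(-3, 409)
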